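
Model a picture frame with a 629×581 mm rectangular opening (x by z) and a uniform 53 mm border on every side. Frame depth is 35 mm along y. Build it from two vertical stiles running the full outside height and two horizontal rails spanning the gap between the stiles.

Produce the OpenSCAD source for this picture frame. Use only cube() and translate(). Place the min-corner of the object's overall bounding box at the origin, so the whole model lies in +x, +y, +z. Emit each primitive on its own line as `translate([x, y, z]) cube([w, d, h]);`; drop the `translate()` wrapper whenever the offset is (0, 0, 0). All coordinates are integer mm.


cube([53, 35, 687]);
translate([682, 0, 0]) cube([53, 35, 687]);
translate([53, 0, 0]) cube([629, 35, 53]);
translate([53, 0, 634]) cube([629, 35, 53]);


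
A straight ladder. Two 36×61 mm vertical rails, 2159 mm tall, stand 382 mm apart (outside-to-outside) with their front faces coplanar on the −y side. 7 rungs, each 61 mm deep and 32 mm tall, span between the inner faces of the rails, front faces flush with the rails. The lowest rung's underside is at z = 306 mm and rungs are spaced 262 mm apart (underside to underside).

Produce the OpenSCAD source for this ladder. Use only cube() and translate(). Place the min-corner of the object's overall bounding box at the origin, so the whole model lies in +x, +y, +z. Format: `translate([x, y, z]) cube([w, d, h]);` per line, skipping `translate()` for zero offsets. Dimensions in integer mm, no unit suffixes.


// rung span = 382 - 2*36 = 310
// rung[k] z = 306 + k*262
cube([36, 61, 2159]);
translate([346, 0, 0]) cube([36, 61, 2159]);
translate([36, 0, 306]) cube([310, 61, 32]);
translate([36, 0, 568]) cube([310, 61, 32]);
translate([36, 0, 830]) cube([310, 61, 32]);
translate([36, 0, 1092]) cube([310, 61, 32]);
translate([36, 0, 1354]) cube([310, 61, 32]);
translate([36, 0, 1616]) cube([310, 61, 32]);
translate([36, 0, 1878]) cube([310, 61, 32]);


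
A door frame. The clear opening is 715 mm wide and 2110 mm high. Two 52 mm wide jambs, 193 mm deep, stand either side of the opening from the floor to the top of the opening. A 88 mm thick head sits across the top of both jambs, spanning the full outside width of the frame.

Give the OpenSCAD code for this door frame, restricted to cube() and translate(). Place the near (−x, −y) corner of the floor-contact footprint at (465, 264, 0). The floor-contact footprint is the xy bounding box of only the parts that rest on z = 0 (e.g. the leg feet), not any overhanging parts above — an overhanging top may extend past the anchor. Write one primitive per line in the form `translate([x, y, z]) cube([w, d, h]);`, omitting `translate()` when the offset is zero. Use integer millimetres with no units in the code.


translate([465, 264, 0]) cube([52, 193, 2110]);
translate([1232, 264, 0]) cube([52, 193, 2110]);
translate([465, 264, 2110]) cube([819, 193, 88]);


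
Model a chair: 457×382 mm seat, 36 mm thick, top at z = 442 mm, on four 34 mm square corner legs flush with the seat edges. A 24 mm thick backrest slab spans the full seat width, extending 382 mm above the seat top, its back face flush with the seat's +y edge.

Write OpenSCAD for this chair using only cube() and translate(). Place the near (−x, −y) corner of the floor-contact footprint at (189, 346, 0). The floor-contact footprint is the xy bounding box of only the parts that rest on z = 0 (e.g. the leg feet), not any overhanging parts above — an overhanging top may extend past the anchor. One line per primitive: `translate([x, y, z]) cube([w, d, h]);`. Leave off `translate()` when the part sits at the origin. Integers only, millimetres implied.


translate([189, 346, 406]) cube([457, 382, 36]);
translate([189, 346, 0]) cube([34, 34, 406]);
translate([612, 346, 0]) cube([34, 34, 406]);
translate([189, 694, 0]) cube([34, 34, 406]);
translate([612, 694, 0]) cube([34, 34, 406]);
translate([189, 704, 442]) cube([457, 24, 382]);


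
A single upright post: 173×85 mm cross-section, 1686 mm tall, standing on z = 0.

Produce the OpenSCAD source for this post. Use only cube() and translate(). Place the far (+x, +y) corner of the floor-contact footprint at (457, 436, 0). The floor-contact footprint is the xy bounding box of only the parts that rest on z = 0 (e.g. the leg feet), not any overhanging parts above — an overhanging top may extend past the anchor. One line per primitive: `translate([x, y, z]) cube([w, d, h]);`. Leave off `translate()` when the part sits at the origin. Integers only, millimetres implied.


translate([284, 351, 0]) cube([173, 85, 1686]);


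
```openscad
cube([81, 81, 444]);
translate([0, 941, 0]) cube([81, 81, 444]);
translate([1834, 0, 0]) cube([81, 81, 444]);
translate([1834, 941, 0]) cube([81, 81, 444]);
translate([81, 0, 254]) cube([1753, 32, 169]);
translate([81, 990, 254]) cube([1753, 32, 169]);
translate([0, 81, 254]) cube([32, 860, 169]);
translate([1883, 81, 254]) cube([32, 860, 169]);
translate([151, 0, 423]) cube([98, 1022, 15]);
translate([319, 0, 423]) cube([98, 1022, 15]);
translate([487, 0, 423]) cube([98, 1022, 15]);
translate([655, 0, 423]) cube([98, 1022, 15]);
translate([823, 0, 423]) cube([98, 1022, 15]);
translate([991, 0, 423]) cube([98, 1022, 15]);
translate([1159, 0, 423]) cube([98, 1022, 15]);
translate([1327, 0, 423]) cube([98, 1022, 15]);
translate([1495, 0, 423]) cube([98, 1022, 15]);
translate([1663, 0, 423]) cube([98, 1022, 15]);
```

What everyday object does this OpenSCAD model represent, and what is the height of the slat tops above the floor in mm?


A bed frame. The slat-top height is 438 mm.

Four posts, four rails, and a row of slats — a bed frame. Slats sit on the rails at z = 254 + 169 = 423; with slat thickness 15, the top is 438 mm.


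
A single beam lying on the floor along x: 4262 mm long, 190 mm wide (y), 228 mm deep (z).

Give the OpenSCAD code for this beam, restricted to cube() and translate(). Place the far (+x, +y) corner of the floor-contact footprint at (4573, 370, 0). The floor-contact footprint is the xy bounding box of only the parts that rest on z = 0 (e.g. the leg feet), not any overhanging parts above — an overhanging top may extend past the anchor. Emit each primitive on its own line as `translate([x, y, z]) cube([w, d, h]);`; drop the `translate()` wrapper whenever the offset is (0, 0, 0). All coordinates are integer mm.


translate([311, 180, 0]) cube([4262, 190, 228]);


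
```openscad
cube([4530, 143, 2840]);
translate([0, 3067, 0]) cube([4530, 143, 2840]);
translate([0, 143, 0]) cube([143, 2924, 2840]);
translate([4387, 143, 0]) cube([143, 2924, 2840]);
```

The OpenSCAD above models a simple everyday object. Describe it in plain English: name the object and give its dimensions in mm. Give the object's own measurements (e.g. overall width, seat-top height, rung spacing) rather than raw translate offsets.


The wall frame of a small rectangular building: four walls, each 2840 mm tall and 143 mm thick, enclosing a footprint 4530 mm (x) by 3210 mm (y) outside-to-outside, with no floor or roof. The front and back walls (the −y and +y sides) span the full width; the two side walls fit between them.


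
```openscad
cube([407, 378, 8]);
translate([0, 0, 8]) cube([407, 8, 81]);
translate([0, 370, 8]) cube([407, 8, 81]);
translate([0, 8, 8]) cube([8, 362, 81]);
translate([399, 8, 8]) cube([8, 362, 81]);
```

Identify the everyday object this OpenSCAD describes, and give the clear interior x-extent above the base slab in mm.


An open box. The internal width is 391 mm.

A 407×378 base slab with four walls standing on it — an open box. The base is 407 mm wide and the walls are 8 mm thick, so the internal width is 407 − 2 × 8 = 391 mm.


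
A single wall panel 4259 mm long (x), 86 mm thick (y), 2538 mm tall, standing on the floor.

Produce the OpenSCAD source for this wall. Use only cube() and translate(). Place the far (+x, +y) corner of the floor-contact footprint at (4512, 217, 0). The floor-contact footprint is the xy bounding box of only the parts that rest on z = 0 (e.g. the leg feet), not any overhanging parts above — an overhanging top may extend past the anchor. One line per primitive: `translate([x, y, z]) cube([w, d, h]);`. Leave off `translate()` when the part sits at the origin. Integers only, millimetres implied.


translate([253, 131, 0]) cube([4259, 86, 2538]);


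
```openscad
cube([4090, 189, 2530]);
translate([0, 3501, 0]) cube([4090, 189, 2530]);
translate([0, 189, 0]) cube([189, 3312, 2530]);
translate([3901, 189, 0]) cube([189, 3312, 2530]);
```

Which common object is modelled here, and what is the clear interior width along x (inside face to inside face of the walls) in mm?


A house (or room) frame. The interior width is 3712 mm.

Four 2530 mm walls enclosing a rectangle with no floor or roof — a room or house frame. Outside width is 4090 mm and wall thickness is 189 mm, so the interior width is 4090 − 2 × 189 = 3712 mm.


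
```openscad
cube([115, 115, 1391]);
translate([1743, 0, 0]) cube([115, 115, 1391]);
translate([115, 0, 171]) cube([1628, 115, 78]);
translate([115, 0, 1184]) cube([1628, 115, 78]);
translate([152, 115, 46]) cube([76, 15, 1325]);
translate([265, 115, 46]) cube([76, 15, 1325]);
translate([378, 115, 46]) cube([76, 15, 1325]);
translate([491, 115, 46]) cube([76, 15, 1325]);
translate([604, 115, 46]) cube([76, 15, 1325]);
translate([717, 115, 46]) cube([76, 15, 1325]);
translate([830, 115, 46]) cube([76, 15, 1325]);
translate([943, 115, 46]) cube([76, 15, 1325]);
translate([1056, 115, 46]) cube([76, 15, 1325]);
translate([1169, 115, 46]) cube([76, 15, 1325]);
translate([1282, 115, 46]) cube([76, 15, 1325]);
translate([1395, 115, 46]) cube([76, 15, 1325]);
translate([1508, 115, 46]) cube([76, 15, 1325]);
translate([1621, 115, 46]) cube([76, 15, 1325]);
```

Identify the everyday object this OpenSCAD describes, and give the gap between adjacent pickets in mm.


A fence section. The picket gap is 37 mm.

Two posts, two rails, 14 pickets — a fence section. Span 1628 mm holds 14 pickets of 76 mm with 15 equal gaps: ⌊(1628 − 14·76) / 15⌋ = 37 mm.


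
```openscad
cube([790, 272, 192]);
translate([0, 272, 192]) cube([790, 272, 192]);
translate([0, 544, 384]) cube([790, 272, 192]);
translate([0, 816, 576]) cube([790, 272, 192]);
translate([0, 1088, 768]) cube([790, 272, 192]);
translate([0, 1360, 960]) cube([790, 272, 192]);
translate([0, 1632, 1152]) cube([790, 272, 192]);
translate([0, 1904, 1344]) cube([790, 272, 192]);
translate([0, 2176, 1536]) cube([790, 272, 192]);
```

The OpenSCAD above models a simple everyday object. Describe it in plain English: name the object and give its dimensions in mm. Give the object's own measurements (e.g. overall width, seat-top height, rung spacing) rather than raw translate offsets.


A straight staircase of 9 solid steps. Each step is 790 mm wide (x), 272 mm deep (y, the going) and 192 mm tall (the rise). The first step rests on the floor; each subsequent step sits one going further in +y and one rise higher in +z, directly behind and above the previous step with no overlap.


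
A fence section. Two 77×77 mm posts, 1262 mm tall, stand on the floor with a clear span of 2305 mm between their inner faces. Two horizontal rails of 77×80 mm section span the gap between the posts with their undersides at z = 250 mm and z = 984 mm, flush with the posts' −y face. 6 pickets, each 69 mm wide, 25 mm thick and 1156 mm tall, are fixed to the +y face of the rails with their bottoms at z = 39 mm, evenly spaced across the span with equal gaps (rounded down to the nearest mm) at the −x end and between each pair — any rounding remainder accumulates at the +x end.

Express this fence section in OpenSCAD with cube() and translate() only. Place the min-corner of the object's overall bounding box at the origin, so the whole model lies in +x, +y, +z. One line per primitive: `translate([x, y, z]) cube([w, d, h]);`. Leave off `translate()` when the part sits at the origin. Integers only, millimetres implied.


cube([77, 77, 1262]);
translate([2382, 0, 0]) cube([77, 77, 1262]);
translate([77, 0, 250]) cube([2305, 77, 80]);
translate([77, 0, 984]) cube([2305, 77, 80]);
translate([347, 77, 39]) cube([69, 25, 1156]);
translate([686, 77, 39]) cube([69, 25, 1156]);
translate([1025, 77, 39]) cube([69, 25, 1156]);
translate([1364, 77, 39]) cube([69, 25, 1156]);
translate([1703, 77, 39]) cube([69, 25, 1156]);
translate([2042, 77, 39]) cube([69, 25, 1156]);


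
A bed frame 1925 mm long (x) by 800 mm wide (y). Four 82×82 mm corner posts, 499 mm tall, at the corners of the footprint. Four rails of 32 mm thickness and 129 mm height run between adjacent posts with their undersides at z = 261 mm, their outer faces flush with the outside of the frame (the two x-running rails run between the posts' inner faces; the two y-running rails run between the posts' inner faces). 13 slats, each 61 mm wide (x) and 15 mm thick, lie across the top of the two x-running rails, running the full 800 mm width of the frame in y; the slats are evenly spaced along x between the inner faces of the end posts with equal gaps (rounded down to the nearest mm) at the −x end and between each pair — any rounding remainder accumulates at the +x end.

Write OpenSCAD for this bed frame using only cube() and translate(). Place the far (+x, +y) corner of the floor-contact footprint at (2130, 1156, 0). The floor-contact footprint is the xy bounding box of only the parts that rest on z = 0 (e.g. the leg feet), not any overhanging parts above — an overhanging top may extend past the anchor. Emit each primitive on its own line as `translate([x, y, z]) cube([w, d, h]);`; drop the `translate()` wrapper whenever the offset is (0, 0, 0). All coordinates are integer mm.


translate([205, 356, 0]) cube([82, 82, 499]);
translate([205, 1074, 0]) cube([82, 82, 499]);
translate([2048, 356, 0]) cube([82, 82, 499]);
translate([2048, 1074, 0]) cube([82, 82, 499]);
translate([287, 356, 261]) cube([1761, 32, 129]);
translate([287, 1124, 261]) cube([1761, 32, 129]);
translate([205, 438, 261]) cube([32, 636, 129]);
translate([2098, 438, 261]) cube([32, 636, 129]);
translate([356, 356, 390]) cube([61, 800, 15]);
translate([486, 356, 390]) cube([61, 800, 15]);
translate([616, 356, 390]) cube([61, 800, 15]);
translate([746, 356, 390]) cube([61, 800, 15]);
translate([876, 356, 390]) cube([61, 800, 15]);
translate([1006, 356, 390]) cube([61, 800, 15]);
translate([1136, 356, 390]) cube([61, 800, 15]);
translate([1266, 356, 390]) cube([61, 800, 15]);
translate([1396, 356, 390]) cube([61, 800, 15]);
translate([1526, 356, 390]) cube([61, 800, 15]);
translate([1656, 356, 390]) cube([61, 800, 15]);
translate([1786, 356, 390]) cube([61, 800, 15]);
translate([1916, 356, 390]) cube([61, 800, 15]);


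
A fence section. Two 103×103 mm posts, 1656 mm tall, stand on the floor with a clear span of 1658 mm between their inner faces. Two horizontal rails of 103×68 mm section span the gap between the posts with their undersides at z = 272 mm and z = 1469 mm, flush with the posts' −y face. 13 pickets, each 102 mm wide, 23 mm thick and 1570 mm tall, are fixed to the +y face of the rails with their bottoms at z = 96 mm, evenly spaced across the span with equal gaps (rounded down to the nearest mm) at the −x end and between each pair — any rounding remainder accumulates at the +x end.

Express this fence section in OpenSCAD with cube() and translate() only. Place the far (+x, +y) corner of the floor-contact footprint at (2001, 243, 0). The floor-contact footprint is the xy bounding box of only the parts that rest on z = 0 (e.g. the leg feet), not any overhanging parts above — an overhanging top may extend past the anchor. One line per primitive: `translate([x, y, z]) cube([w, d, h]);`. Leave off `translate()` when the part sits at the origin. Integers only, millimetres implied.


translate([137, 140, 0]) cube([103, 103, 1656]);
translate([1898, 140, 0]) cube([103, 103, 1656]);
translate([240, 140, 272]) cube([1658, 103, 68]);
translate([240, 140, 1469]) cube([1658, 103, 68]);
translate([263, 243, 96]) cube([102, 23, 1570]);
translate([388, 243, 96]) cube([102, 23, 1570]);
translate([513, 243, 96]) cube([102, 23, 1570]);
translate([638, 243, 96]) cube([102, 23, 1570]);
translate([763, 243, 96]) cube([102, 23, 1570]);
translate([888, 243, 96]) cube([102, 23, 1570]);
translate([1013, 243, 96]) cube([102, 23, 1570]);
translate([1138, 243, 96]) cube([102, 23, 1570]);
translate([1263, 243, 96]) cube([102, 23, 1570]);
translate([1388, 243, 96]) cube([102, 23, 1570]);
translate([1513, 243, 96]) cube([102, 23, 1570]);
translate([1638, 243, 96]) cube([102, 23, 1570]);
translate([1763, 243, 96]) cube([102, 23, 1570]);


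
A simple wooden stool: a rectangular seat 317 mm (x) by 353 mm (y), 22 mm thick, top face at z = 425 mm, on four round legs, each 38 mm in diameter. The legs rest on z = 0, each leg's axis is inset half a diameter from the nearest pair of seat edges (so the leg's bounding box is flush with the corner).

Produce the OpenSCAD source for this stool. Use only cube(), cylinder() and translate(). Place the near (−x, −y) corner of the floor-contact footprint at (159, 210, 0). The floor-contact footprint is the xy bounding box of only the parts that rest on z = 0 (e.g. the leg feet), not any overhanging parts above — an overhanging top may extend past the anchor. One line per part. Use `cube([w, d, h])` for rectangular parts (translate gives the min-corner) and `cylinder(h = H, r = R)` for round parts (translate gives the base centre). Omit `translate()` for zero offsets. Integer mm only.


// leg_h = 425 - 22 = 403
translate([159, 210, 403]) cube([317, 353, 22]);
translate([178, 229, 0]) cylinder(h = 403, r = 19);
translate([457, 229, 0]) cylinder(h = 403, r = 19);
translate([178, 544, 0]) cylinder(h = 403, r = 19);
translate([457, 544, 0]) cylinder(h = 403, r = 19);


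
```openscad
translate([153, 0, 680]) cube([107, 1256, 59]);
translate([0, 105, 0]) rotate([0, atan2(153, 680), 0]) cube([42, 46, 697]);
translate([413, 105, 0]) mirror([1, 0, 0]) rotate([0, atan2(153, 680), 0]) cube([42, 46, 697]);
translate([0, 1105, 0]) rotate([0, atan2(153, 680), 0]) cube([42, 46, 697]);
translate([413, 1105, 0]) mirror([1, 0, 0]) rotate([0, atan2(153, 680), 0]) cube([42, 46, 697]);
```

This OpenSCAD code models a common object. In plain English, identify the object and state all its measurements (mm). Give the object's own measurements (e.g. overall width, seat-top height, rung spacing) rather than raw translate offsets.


A sawhorse. A 107×1256×59 mm beam (x, y, z) sits on two A-frame leg pairs. Each pair is two raked legs of 42×46 mm section (46 mm along y) splaying symmetrically in x. Each leg rises 680 mm vertically over 153 mm of horizontal reach and is 697 mm long along its own axis. Every leg's outer bottom edge rests on the floor and its outer top edge meets a bottom edge of the beam — the left legs (tilting toward +x) meet the beam's −x bottom edge, the right legs (their mirror images, tilting toward −x) meet its +x bottom edge — so the leg tops tuck under the beam, the beam's underside is 680 mm above the floor, and the feet are 413 mm apart outside-to-outside with the beam centred between them. The two leg pairs are set in 105 mm from either end of the beam.


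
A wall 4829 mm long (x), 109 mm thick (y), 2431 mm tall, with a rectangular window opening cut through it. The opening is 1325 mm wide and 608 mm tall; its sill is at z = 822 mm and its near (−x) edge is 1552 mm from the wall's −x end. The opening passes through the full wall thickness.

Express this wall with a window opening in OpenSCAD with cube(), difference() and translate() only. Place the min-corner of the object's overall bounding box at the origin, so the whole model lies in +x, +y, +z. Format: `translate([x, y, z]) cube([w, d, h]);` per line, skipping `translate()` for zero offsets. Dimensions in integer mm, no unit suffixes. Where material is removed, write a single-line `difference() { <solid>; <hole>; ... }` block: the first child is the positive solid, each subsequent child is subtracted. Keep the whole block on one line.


difference() { cube([4829, 109, 2431]); translate([1552, 0, 822]) cube([1325, 109, 608]); }


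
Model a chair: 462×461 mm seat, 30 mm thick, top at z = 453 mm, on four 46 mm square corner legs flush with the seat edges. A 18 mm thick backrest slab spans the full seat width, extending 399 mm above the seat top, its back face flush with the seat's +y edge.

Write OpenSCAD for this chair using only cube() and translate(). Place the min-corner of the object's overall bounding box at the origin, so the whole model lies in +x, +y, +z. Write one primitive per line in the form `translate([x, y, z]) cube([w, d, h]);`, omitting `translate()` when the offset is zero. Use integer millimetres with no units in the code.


translate([0, 0, 423]) cube([462, 461, 30]);
cube([46, 46, 423]);
translate([416, 0, 0]) cube([46, 46, 423]);
translate([0, 415, 0]) cube([46, 46, 423]);
translate([416, 415, 0]) cube([46, 46, 423]);
translate([0, 443, 453]) cube([462, 18, 399]);


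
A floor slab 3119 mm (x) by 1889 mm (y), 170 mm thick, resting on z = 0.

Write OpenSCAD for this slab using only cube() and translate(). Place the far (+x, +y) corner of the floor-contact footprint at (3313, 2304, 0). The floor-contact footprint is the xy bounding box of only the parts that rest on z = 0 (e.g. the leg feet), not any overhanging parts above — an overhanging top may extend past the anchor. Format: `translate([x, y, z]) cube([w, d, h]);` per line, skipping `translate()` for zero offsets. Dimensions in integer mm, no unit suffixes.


translate([194, 415, 0]) cube([3119, 1889, 170]);


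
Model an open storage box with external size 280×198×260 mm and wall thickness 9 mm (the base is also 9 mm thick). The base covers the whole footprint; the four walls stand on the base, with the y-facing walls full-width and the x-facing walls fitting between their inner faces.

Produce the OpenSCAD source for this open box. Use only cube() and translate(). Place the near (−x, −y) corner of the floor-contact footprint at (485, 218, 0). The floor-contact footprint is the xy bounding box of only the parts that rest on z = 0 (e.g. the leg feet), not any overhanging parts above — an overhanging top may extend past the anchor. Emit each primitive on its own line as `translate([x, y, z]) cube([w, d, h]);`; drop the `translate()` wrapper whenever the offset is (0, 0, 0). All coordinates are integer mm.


translate([485, 218, 0]) cube([280, 198, 9]);
translate([485, 218, 9]) cube([280, 9, 251]);
translate([485, 407, 9]) cube([280, 9, 251]);
translate([485, 227, 9]) cube([9, 180, 251]);
translate([756, 227, 9]) cube([9, 180, 251]);


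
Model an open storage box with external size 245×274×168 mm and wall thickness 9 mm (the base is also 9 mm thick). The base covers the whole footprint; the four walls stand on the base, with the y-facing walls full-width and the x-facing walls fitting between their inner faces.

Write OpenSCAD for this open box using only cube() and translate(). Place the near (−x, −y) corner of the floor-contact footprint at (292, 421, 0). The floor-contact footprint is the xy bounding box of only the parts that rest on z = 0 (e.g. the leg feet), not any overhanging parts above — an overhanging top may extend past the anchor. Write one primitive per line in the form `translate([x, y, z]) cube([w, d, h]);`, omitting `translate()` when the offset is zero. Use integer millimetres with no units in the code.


translate([292, 421, 0]) cube([245, 274, 9]);
translate([292, 421, 9]) cube([245, 9, 159]);
translate([292, 686, 9]) cube([245, 9, 159]);
translate([292, 430, 9]) cube([9, 256, 159]);
translate([528, 430, 9]) cube([9, 256, 159]);


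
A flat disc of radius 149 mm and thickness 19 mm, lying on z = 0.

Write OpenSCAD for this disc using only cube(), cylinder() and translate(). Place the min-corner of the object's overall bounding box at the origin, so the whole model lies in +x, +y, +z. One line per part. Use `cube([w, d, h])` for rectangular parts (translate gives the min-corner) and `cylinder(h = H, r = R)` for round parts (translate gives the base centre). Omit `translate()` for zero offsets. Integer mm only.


translate([149, 149, 0]) cylinder(h = 19, r = 149);


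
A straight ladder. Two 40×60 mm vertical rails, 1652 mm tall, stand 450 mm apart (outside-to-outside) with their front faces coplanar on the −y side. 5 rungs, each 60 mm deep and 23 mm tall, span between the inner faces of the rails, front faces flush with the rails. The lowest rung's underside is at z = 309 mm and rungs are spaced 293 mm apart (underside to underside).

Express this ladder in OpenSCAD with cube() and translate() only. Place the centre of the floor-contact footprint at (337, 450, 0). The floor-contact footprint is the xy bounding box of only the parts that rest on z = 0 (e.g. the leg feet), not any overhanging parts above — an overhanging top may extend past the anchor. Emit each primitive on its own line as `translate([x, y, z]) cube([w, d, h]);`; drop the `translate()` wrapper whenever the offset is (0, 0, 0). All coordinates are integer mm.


translate([112, 420, 0]) cube([40, 60, 1652]);
translate([522, 420, 0]) cube([40, 60, 1652]);
translate([152, 420, 309]) cube([370, 60, 23]);
translate([152, 420, 602]) cube([370, 60, 23]);
translate([152, 420, 895]) cube([370, 60, 23]);
translate([152, 420, 1188]) cube([370, 60, 23]);
translate([152, 420, 1481]) cube([370, 60, 23]);


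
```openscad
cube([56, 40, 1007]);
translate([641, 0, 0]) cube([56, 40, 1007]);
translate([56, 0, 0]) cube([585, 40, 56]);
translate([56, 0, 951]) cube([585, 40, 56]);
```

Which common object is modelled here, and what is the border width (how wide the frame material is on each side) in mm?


A picture frame. The border width is 56 mm.

Four thin pieces enclosing a rectangular opening — a picture frame. The two full-height stiles are 1007 mm tall; the top rail sits at z = 951 and is 56 mm tall, so the border above the opening is 1007 − 951 = 56 mm, matching the stile x-width.


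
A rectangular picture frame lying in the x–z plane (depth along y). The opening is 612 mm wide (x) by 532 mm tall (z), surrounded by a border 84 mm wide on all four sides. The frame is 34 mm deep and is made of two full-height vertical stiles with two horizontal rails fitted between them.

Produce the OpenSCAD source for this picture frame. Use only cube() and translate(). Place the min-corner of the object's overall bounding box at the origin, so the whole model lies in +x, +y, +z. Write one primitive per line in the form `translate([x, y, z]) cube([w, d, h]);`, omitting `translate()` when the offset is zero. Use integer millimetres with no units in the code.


cube([84, 34, 700]);
translate([696, 0, 0]) cube([84, 34, 700]);
translate([84, 0, 0]) cube([612, 34, 84]);
translate([84, 0, 616]) cube([612, 34, 84]);


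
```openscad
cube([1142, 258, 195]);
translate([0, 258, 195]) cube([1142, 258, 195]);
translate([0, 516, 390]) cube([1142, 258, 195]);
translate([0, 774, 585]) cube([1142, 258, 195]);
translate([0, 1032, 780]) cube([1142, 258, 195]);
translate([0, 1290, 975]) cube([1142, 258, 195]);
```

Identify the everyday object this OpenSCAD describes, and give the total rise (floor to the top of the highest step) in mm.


A staircase. The total rise is 1170 mm.

6 identical blocks, each offset up and back from the previous — a staircase. Each step is 195 mm tall and there are 6 of them, so the total rise is 6 × 195 = 1170 mm.


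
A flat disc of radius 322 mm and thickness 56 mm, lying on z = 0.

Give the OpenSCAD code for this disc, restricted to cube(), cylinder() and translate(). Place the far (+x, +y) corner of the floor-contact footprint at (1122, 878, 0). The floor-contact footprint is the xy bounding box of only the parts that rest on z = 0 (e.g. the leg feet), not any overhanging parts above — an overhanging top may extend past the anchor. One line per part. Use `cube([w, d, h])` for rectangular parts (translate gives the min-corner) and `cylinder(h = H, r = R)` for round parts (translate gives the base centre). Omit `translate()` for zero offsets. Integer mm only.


translate([800, 556, 0]) cylinder(h = 56, r = 322);


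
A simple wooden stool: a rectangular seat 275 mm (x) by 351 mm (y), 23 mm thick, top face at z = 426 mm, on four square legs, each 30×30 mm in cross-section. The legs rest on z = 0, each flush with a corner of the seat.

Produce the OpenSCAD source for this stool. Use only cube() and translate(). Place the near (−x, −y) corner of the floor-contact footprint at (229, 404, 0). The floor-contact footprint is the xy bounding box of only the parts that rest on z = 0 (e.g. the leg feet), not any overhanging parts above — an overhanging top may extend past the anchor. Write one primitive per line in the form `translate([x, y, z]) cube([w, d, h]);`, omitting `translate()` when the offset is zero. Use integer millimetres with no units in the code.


translate([229, 404, 403]) cube([275, 351, 23]);
translate([229, 404, 0]) cube([30, 30, 403]);
translate([474, 404, 0]) cube([30, 30, 403]);
translate([229, 725, 0]) cube([30, 30, 403]);
translate([474, 725, 0]) cube([30, 30, 403]);


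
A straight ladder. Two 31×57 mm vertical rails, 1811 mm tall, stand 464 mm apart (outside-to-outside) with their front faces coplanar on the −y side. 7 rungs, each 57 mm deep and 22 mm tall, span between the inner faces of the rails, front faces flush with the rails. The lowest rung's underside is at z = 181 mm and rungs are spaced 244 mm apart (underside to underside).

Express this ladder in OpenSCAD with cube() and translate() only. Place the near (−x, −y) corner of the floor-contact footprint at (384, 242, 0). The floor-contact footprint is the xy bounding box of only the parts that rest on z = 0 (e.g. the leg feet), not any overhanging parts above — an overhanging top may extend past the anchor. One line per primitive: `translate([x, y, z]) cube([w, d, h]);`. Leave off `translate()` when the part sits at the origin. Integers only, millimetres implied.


translate([384, 242, 0]) cube([31, 57, 1811]);
translate([817, 242, 0]) cube([31, 57, 1811]);
translate([415, 242, 181]) cube([402, 57, 22]);
translate([415, 242, 425]) cube([402, 57, 22]);
translate([415, 242, 669]) cube([402, 57, 22]);
translate([415, 242, 913]) cube([402, 57, 22]);
translate([415, 242, 1157]) cube([402, 57, 22]);
translate([415, 242, 1401]) cube([402, 57, 22]);
translate([415, 242, 1645]) cube([402, 57, 22]);


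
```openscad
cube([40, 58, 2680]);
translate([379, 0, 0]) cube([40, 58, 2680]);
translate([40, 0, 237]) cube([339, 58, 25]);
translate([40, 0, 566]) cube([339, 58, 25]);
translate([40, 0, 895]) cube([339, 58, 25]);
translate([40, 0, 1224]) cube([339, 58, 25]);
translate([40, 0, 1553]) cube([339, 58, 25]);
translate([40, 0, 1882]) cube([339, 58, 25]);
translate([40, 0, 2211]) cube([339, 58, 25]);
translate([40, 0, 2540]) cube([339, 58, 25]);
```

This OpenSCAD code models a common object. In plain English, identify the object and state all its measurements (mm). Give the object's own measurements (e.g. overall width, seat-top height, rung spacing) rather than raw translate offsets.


A straight ladder. Two 40×58 mm vertical rails, 2680 mm tall, stand 419 mm apart (outside-to-outside) with their front faces coplanar on the −y side. 8 rungs, each 58 mm deep and 25 mm tall, span between the inner faces of the rails, front faces flush with the rails. The lowest rung's underside is at z = 237 mm and rungs are spaced 329 mm apart (underside to underside).


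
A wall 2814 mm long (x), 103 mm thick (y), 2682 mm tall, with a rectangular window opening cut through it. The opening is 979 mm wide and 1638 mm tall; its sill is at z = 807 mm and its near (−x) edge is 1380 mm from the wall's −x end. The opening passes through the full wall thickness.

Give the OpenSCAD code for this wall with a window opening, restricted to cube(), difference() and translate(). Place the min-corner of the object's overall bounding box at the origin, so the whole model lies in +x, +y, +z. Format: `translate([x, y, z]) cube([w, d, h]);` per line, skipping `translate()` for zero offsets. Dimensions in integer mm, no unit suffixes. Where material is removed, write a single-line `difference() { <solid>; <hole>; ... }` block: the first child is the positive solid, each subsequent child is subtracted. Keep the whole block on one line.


difference() { cube([2814, 103, 2682]); translate([1380, 0, 807]) cube([979, 103, 1638]); }


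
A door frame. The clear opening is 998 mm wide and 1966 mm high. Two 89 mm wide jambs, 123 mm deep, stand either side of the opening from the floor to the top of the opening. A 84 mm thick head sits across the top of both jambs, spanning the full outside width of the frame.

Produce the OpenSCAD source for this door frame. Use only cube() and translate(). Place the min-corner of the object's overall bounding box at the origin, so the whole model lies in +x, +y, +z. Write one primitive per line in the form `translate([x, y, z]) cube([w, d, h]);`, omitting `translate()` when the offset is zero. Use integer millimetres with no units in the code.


cube([89, 123, 1966]);
translate([1087, 0, 0]) cube([89, 123, 1966]);
translate([0, 0, 1966]) cube([1176, 123, 84]);


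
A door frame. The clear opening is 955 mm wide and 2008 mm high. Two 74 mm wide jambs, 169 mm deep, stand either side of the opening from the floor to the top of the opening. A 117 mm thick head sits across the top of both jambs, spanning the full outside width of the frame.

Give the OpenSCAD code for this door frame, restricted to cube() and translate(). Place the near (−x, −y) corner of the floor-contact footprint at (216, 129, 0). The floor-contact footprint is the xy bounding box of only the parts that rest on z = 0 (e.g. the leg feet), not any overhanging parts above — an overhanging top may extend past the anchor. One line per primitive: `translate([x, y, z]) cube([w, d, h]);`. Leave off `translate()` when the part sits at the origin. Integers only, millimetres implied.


translate([216, 129, 0]) cube([74, 169, 2008]);
translate([1245, 129, 0]) cube([74, 169, 2008]);
translate([216, 129, 2008]) cube([1103, 169, 117]);


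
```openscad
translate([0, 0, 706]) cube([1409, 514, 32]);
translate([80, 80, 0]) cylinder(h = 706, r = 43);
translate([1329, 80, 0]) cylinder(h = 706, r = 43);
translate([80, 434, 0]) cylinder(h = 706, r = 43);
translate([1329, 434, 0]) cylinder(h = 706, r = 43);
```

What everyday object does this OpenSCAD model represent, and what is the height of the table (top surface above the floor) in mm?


A table. The table height is 738 mm.

A 1409×514×32 slab sits at z = 706 on four Ø86 mm round legs — a table. The top surface is at 706 + 32 = 738 mm.


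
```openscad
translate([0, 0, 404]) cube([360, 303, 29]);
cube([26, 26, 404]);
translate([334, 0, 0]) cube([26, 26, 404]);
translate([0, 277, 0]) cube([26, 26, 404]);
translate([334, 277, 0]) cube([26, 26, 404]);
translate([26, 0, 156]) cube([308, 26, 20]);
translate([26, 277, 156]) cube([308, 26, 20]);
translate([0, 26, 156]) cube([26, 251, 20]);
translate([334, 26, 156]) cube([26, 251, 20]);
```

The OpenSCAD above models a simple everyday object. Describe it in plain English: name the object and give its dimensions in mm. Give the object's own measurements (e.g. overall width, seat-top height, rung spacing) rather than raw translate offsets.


A four-legged stool. The seat is a 360×303×29 mm slab whose top surface is at z = 433 mm; four square legs, each 26×26 mm in cross-section, run from the floor (z = 0) to the underside of the seat, each flush with a corner of the seat. Four stretchers, 26 mm wide and 20 mm tall, connect adjacent legs with their undersides at z = 156 mm, each running between the inner faces of the legs it joins and aligned with the legs' outer faces on the other axis.


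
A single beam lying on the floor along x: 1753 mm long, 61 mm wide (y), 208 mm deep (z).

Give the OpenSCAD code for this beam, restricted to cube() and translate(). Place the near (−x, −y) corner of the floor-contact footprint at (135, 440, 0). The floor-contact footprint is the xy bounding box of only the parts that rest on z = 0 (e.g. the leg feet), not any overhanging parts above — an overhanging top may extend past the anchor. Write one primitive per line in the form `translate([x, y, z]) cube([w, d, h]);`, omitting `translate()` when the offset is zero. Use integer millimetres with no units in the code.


translate([135, 440, 0]) cube([1753, 61, 208]);


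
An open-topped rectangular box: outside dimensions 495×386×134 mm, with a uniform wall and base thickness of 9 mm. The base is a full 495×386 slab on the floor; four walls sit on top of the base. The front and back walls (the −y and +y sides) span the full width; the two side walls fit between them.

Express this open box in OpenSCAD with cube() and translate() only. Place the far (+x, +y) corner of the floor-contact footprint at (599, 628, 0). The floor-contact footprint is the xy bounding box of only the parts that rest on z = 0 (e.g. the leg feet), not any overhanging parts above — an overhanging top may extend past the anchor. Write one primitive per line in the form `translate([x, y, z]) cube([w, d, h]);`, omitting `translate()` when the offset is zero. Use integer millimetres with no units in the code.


translate([104, 242, 0]) cube([495, 386, 9]);
translate([104, 242, 9]) cube([495, 9, 125]);
translate([104, 619, 9]) cube([495, 9, 125]);
translate([104, 251, 9]) cube([9, 368, 125]);
translate([590, 251, 9]) cube([9, 368, 125]);


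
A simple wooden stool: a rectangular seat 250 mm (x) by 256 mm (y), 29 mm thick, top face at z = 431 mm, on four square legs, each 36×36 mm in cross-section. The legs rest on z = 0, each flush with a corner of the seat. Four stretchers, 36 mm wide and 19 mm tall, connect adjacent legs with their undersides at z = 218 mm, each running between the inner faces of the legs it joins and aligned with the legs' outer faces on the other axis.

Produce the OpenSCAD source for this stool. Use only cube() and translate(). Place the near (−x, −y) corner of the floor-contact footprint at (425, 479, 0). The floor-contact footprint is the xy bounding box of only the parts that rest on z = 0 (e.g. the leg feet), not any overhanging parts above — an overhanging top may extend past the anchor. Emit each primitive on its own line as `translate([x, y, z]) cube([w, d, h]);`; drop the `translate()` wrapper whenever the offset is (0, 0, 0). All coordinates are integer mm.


translate([425, 479, 402]) cube([250, 256, 29]);
translate([425, 479, 0]) cube([36, 36, 402]);
translate([639, 479, 0]) cube([36, 36, 402]);
translate([425, 699, 0]) cube([36, 36, 402]);
translate([639, 699, 0]) cube([36, 36, 402]);
translate([461, 479, 218]) cube([178, 36, 19]);
translate([461, 699, 218]) cube([178, 36, 19]);
translate([425, 515, 218]) cube([36, 184, 19]);
translate([639, 515, 218]) cube([36, 184, 19]);


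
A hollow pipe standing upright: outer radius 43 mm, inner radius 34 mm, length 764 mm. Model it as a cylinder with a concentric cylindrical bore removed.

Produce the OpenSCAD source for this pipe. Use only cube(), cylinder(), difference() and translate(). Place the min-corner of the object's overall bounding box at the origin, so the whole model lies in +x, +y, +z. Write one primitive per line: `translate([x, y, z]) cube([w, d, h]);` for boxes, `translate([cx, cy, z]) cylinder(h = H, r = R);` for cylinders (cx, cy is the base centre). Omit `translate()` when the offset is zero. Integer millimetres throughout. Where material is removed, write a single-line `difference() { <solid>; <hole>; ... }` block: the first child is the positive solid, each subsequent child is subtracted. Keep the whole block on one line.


difference() { translate([43, 43, 0]) cylinder(h = 764, r = 43); translate([43, 43, 0]) cylinder(h = 764, r = 34); }


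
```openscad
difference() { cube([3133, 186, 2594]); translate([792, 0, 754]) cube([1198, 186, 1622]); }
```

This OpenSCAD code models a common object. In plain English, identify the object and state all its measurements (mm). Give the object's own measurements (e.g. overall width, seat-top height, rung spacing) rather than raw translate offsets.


A wall 3133 mm long (x), 186 mm thick (y), 2594 mm tall, with a rectangular window opening cut through it. The opening is 1198 mm wide and 1622 mm tall; its sill is at z = 754 mm and its near (−x) edge is 792 mm from the wall's −x end. The opening passes through the full wall thickness.
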